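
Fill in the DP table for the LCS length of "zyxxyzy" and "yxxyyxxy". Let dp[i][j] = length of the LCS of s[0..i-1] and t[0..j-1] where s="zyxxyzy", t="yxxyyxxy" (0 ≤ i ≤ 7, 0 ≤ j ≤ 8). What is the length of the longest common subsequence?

   ''  y  x  x  y  y  x  x  y
''  0  0  0  0  0  0  0  0  0
 z  0  0  0  0  0  0  0  0  0
 y  0  1  1  1  1  1  1  1  1
 x  0  1  2  2  2  2  2  2  2
 x  0  1  2  3  3  3  3  3  3
 y  0  1  2  3  4  4  4  4  4
 z  0  1  2  3  4  4  4  4  4
 y  0  1  2  3  4  5  5  5  5

5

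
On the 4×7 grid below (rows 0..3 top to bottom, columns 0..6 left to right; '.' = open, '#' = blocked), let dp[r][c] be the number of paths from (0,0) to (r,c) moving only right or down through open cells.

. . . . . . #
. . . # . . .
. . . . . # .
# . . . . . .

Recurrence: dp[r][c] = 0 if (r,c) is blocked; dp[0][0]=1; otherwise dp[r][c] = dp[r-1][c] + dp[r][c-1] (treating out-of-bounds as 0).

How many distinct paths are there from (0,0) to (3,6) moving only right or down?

r\c   0   1   2   3   4   5   6
  0   1   1   1   1   1   1   0
  1   1   2   3   0   1   2   2
  2   1   3   6   6   7   0   2
  3   0   3   9  15  22  22  24

24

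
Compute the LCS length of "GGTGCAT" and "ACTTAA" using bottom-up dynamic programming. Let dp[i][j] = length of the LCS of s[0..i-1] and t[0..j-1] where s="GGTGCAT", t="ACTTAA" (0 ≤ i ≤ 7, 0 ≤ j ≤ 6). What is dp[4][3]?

   ''  A  C  T  T  A  A
''  0  0  0  0  0  0  0
 G  0  0  0  0  0  0  0
 G  0  0  0  0  0  0  0
 T  0  0  0  1  1  1  1
 G  0  0  0  1  1  1  1
 C  0  0  1  1  1  1  1
 A  0  1  1  1  1  2  2
 T  0  1  1  2  2  2  2

1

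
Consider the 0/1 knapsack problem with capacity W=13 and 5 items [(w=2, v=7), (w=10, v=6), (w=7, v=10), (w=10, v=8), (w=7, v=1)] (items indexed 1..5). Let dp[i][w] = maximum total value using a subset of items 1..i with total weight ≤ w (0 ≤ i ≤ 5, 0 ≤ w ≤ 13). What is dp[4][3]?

i\w   0   1   2   3   4   5   6   7   8   9  10  11  12  13
  0   0   0   0   0   0   0   0   0   0   0   0   0   0   0
  1   0   0   7   7   7   7   7   7   7   7   7   7   7   7
  2   0   0   7   7   7   7   7   7   7   7   7   7  13  13
  3   0   0   7   7   7   7   7  10  10  17  17  17  17  17
  4   0   0   7   7   7   7   7  10  10  17  17  17  17  17
  5   0   0   7   7   7   7   7  10  10  17  17  17  17  17

7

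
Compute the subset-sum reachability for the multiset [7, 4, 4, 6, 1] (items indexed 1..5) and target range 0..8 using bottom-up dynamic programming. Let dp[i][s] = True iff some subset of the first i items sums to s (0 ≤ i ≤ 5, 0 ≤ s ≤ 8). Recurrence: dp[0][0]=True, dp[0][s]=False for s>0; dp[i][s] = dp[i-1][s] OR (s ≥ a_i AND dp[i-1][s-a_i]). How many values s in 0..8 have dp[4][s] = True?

5

i\s   0   1   2   3   4   5   6   7   8
  0   T   F   F   F   F   F   F   F   F
  1   T   F   F   F   F   F   F   T   F
  2   T   F   F   F   T   F   F   T   F
  3   T   F   F   F   T   F   F   T   T
  4   T   F   F   F   T   F   T   T   T
  5   T   T   F   F   T   T   T   T   T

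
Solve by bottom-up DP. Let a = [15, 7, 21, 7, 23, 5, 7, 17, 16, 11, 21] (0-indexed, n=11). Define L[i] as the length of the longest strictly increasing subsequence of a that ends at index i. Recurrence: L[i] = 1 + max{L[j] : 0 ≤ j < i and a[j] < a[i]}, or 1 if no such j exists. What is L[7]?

3

   i    0    1    2    3    4    5    6    7    8    9   10
a[i]   15    7   21    7   23    5    7   17   16   11   21
L[i]    1    1    2    1    3    1    2    3    3    3    4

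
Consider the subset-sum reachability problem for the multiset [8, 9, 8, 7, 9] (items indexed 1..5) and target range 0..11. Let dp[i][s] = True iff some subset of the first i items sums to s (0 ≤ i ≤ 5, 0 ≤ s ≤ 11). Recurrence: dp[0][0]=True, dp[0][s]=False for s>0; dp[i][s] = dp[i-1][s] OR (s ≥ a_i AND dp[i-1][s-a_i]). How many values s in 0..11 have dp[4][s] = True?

i\s   0   1   2   3   4   5   6   7   8   9  10  11
  0   T   F   F   F   F   F   F   F   F   F   F   F
  1   T   F   F   F   F   F   F   F   T   F   F   F
  2   T   F   F   F   F   F   F   F   T   T   F   F
  3   T   F   F   F   F   F   F   F   T   T   F   F
  4   T   F   F   F   F   F   F   T   T   T   F   F
  5   T   F   F   F   F   F   F   T   T   T   F   F

4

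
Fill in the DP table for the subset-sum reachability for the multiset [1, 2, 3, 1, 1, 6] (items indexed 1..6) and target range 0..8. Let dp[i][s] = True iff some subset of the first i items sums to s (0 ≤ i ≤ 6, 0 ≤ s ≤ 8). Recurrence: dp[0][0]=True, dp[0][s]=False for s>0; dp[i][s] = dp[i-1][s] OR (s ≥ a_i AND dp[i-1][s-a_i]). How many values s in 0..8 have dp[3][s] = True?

i\s   0   1   2   3   4   5   6   7   8
  0   T   F   F   F   F   F   F   F   F
  1   T   T   F   F   F   F   F   F   F
  2   T   T   T   T   F   F   F   F   F
  3   T   T   T   T   T   T   T   F   F
  4   T   T   T   T   T   T   T   T   F
  5   T   T   T   T   T   T   T   T   T
  6   T   T   T   T   T   T   T   T   T

7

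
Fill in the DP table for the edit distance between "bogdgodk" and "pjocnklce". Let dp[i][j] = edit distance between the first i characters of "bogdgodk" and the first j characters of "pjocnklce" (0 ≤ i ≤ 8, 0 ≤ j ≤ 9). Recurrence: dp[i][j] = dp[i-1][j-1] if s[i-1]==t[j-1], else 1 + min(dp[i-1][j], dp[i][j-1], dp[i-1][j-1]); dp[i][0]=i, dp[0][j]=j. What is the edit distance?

   ''  p  j  o  c  n  k  l  c  e
''  0  1  2  3  4  5  6  7  8  9
 b  1  1  2  3  4  5  6  7  8  9
 o  2  2  2  2  3  4  5  6  7  8
 g  3  3  3  3  3  4  5  6  7  8
 d  4  4  4  4  4  4  5  6  7  8
 g  5  5  5  5  5  5  5  6  7  8
 o  6  6  6  5  6  6  6  6  7  8
 d  7  7  7  6  6  7  7  7  7  8
 k  8  8  8  7  7  7  7  8  8  8

8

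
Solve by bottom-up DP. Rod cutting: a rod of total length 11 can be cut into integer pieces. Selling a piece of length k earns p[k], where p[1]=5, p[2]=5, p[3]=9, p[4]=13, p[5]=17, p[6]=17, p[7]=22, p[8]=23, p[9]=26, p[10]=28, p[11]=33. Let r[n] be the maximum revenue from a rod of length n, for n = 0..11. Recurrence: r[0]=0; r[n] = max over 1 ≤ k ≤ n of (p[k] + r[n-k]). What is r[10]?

   n    0    1    2    3    4    5    6    7    8    9   10   11
r[n]    0    5   10   15   20   25   30   35   40   45   50   55

50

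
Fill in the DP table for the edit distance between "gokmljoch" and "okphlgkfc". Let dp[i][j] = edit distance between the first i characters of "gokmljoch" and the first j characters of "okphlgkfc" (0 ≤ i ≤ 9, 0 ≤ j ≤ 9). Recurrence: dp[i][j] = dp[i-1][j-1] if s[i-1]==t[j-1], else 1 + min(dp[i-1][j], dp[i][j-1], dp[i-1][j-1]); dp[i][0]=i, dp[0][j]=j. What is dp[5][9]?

   ''  o  k  p  h  l  g  k  f  c
''  0  1  2  3  4  5  6  7  8  9
 g  1  1  2  3  4  5  5  6  7  8
 o  2  1  2  3  4  5  6  6  7  8
 k  3  2  1  2  3  4  5  6  7  8
 m  4  3  2  2  3  4  5  6  7  8
 l  5  4  3  3  3  3  4  5  6  7
 j  6  5  4  4  4  4  4  5  6  7
 o  7  6  5  5  5  5  5  5  6  7
 c  8  7  6  6  6  6  6  6  6  6
 h  9  8  7  7  6  7  7  7  7  7

7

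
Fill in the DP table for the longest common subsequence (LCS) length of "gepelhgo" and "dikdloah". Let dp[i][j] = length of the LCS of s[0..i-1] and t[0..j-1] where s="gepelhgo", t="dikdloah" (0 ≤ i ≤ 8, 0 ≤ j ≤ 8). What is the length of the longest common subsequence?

   ''  d  i  k  d  l  o  a  h
''  0  0  0  0  0  0  0  0  0
 g  0  0  0  0  0  0  0  0  0
 e  0  0  0  0  0  0  0  0  0
 p  0  0  0  0  0  0  0  0  0
 e  0  0  0  0  0  0  0  0  0
 l  0  0  0  0  0  1  1  1  1
 h  0  0  0  0  0  1  1  1  2
 g  0  0  0  0  0  1  1  1  2
 o  0  0  0  0  0  1  2  2  2

2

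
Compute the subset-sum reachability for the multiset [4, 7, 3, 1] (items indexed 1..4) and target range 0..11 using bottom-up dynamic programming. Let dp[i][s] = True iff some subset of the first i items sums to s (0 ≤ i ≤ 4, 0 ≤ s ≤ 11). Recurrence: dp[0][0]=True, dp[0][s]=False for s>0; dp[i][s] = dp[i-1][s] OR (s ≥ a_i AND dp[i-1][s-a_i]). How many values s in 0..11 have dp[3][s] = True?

6

i\s   0   1   2   3   4   5   6   7   8   9  10  11
  0   T   F   F   F   F   F   F   F   F   F   F   F
  1   T   F   F   F   T   F   F   F   F   F   F   F
  2   T   F   F   F   T   F   F   T   F   F   F   T
  3   T   F   F   T   T   F   F   T   F   F   T   T
  4   T   T   F   T   T   T   F   T   T   F   T   T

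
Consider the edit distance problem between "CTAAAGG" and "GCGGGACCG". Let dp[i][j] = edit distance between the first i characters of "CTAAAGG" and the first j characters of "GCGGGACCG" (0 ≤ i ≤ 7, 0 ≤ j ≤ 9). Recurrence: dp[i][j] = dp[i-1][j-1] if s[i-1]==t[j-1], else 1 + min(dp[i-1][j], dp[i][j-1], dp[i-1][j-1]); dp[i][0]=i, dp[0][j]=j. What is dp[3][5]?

4

   ''  G  C  G  G  G  A  C  C  G
''  0  1  2  3  4  5  6  7  8  9
 C  1  1  1  2  3  4  5  6  7  8
 T  2  2  2  2  3  4  5  6  7  8
 A  3  3  3  3  3  4  4  5  6  7
 A  4  4  4  4  4  4  4  5  6  7
 A  5  5  5  5  5  5  4  5  6  7
 G  6  5  6  5  5  5  5  5  6  6
 G  7  6  6  6  5  5  6  6  6  6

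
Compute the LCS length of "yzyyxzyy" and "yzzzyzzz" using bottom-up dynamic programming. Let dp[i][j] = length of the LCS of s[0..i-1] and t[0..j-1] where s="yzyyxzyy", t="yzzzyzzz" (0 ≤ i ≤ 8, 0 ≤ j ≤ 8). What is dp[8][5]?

4

   ''  y  z  z  z  y  z  z  z
''  0  0  0  0  0  0  0  0  0
 y  0  1  1  1  1  1  1  1  1
 z  0  1  2  2  2  2  2  2  2
 y  0  1  2  2  2  3  3  3  3
 y  0  1  2  2  2  3  3  3  3
 x  0  1  2  2  2  3  3  3  3
 z  0  1  2  3  3  3  4  4  4
 y  0  1  2  3  3  4  4  4  4
 y  0  1  2  3  3  4  4  4  4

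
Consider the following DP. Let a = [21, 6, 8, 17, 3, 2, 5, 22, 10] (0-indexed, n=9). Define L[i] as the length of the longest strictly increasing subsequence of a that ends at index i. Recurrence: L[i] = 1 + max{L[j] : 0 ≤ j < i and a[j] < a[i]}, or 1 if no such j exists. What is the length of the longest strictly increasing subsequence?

   i    0    1    2    3    4    5    6    7    8
a[i]   21    6    8   17    3    2    5   22   10
L[i]    1    1    2    3    1    1    2    4    3

4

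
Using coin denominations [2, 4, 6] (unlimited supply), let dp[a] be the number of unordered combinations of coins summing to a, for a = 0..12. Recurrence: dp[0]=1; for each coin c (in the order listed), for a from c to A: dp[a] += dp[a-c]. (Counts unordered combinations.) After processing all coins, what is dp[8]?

after  coin     0     1     2     3     4     5     6     7     8     9    10    11    12
          2     1     0     1     0     1     0     1     0     1     0     1     0     1
          4     1     0     1     0     2     0     2     0     3     0     3     0     4
          6     1     0     1     0     2     0     3     0     4     0     5     0     7

4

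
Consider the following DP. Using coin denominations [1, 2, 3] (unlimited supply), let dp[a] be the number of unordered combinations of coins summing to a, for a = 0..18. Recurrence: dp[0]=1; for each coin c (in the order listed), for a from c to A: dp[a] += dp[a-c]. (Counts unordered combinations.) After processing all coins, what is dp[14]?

after  coin     0     1     2     3     4     5     6     7     8     9    10    11    12    13    14    15    16    17    18
          1     1     1     1     1     1     1     1     1     1     1     1     1     1     1     1     1     1     1     1
          2     1     1     2     2     3     3     4     4     5     5     6     6     7     7     8     8     9     9    10
          3     1     1     2     3     4     5     7     8    10    12    14    16    19    21    24    27    30    33    37

24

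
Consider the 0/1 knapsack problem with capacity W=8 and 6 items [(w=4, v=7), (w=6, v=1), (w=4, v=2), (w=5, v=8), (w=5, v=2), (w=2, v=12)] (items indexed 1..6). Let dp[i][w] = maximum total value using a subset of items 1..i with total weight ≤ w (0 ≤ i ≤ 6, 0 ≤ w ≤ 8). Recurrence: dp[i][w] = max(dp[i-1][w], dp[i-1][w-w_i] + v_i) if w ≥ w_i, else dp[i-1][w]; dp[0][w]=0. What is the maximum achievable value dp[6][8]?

i\w   0   1   2   3   4   5   6   7   8
  0   0   0   0   0   0   0   0   0   0
  1   0   0   0   0   7   7   7   7   7
  2   0   0   0   0   7   7   7   7   7
  3   0   0   0   0   7   7   7   7   9
  4   0   0   0   0   7   8   8   8   9
  5   0   0   0   0   7   8   8   8   9
  6   0   0  12  12  12  12  19  20  20

20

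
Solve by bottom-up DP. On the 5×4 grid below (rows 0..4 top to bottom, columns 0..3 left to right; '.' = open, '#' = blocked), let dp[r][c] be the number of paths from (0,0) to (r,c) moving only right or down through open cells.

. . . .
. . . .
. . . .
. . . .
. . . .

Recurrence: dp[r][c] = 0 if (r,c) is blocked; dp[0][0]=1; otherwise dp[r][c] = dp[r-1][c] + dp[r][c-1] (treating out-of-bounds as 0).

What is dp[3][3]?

r\c   0   1   2   3
  0   1   1   1   1
  1   1   2   3   4
  2   1   3   6  10
  3   1   4  10  20
  4   1   5  15  35

20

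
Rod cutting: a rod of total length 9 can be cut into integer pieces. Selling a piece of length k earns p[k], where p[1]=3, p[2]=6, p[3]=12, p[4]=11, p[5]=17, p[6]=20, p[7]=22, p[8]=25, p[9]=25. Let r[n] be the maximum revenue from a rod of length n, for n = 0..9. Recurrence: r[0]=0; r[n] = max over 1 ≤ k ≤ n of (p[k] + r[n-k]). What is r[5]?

   n    0    1    2    3    4    5    6    7    8    9
r[n]    0    3    6   12   15   18   24   27   30   36

18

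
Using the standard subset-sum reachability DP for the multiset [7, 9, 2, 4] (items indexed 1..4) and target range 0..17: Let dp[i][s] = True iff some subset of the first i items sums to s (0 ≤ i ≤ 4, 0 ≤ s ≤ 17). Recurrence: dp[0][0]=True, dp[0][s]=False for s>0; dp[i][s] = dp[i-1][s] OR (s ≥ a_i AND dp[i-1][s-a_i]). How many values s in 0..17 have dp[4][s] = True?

10

i\s   0   1   2   3   4   5   6   7   8   9  10  11  12  13  14  15  16  17
  0   T   F   F   F   F   F   F   F   F   F   F   F   F   F   F   F   F   F
  1   T   F   F   F   F   F   F   T   F   F   F   F   F   F   F   F   F   F
  2   T   F   F   F   F   F   F   T   F   T   F   F   F   F   F   F   T   F
  3   T   F   T   F   F   F   F   T   F   T   F   T   F   F   F   F   T   F
  4   T   F   T   F   T   F   T   T   F   T   F   T   F   T   F   T   T   F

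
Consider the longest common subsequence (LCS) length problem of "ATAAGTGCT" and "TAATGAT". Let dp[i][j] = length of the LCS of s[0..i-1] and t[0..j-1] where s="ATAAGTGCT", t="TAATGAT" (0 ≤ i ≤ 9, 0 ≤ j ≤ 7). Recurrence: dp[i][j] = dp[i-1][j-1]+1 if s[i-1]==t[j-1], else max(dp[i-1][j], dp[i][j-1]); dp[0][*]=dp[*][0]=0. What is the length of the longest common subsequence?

6

   ''  T  A  A  T  G  A  T
''  0  0  0  0  0  0  0  0
 A  0  0  1  1  1  1  1  1
 T  0  1  1  1  2  2  2  2
 A  0  1  2  2  2  2  3  3
 A  0  1  2  3  3  3  3  3
 G  0  1  2  3  3  4  4  4
 T  0  1  2  3  4  4  4  5
 G  0  1  2  3  4  5  5  5
 C  0  1  2  3  4  5  5  5
 T  0  1  2  3  4  5  5  6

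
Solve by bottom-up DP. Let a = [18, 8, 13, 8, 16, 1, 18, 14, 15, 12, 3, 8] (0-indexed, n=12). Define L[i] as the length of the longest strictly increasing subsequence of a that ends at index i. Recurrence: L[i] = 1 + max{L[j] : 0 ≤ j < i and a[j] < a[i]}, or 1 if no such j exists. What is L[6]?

   i    0    1    2    3    4    5    6    7    8    9   10   11
a[i]   18    8   13    8   16    1   18   14   15   12    3    8
L[i]    1    1    2    1    3    1    4    3    4    2    2    3

4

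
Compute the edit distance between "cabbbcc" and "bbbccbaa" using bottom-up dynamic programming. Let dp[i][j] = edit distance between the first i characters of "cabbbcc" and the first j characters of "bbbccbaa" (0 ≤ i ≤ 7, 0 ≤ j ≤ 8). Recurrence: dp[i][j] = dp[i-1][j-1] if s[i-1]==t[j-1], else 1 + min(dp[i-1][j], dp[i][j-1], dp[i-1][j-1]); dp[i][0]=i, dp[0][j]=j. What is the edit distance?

5

   ''  b  b  b  c  c  b  a  a
''  0  1  2  3  4  5  6  7  8
 c  1  1  2  3  3  4  5  6  7
 a  2  2  2  3  4  4  5  5  6
 b  3  2  2  2  3  4  4  5  6
 b  4  3  2  2  3  4  4  5  6
 b  5  4  3  2  3  4  4  5  6
 c  6  5  4  3  2  3  4  5  6
 c  7  6  5  4  3  2  3  4  5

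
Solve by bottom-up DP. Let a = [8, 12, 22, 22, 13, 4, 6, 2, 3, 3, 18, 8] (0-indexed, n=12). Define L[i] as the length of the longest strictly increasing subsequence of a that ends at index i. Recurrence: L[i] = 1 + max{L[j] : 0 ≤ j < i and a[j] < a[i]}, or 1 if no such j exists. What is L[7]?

   i    0    1    2    3    4    5    6    7    8    9   10   11
a[i]    8   12   22   22   13    4    6    2    3    3   18    8
L[i]    1    2    3    3    3    1    2    1    2    2    4    3

1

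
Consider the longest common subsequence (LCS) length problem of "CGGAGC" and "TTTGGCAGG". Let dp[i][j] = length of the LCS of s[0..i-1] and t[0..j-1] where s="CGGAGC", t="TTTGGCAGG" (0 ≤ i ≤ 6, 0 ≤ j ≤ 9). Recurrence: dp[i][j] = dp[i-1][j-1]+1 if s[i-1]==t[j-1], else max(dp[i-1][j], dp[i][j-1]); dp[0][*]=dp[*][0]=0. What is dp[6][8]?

   ''  T  T  T  G  G  C  A  G  G
''  0  0  0  0  0  0  0  0  0  0
 C  0  0  0  0  0  0  1  1  1  1
 G  0  0  0  0  1  1  1  1  2  2
 G  0  0  0  0  1  2  2  2  2  3
 A  0  0  0  0  1  2  2  3  3  3
 G  0  0  0  0  1  2  2  3  4  4
 C  0  0  0  0  1  2  3  3  4  4

4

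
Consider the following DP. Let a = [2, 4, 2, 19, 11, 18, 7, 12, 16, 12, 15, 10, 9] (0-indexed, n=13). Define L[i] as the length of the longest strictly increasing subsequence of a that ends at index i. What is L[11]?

4

   i    0    1    2    3    4    5    6    7    8    9   10   11   12
a[i]    2    4    2   19   11   18    7   12   16   12   15   10    9
L[i]    1    2    1    3    3    4    3    4    5    4    5    4    4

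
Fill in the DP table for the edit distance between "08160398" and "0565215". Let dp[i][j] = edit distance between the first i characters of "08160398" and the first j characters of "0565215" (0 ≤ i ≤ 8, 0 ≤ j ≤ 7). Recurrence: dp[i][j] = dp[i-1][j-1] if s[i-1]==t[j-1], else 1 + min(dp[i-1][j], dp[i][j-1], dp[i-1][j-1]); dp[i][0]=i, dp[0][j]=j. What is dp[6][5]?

   ''  0  5  6  5  2  1  5
''  0  1  2  3  4  5  6  7
 0  1  0  1  2  3  4  5  6
 8  2  1  1  2  3  4  5  6
 1  3  2  2  2  3  4  4  5
 6  4  3  3  2  3  4  5  5
 0  5  4  4  3  3  4  5  6
 3  6  5  5  4  4  4  5  6
 9  7  6  6  5  5  5  5  6
 8  8  7  7  6  6  6  6  6

4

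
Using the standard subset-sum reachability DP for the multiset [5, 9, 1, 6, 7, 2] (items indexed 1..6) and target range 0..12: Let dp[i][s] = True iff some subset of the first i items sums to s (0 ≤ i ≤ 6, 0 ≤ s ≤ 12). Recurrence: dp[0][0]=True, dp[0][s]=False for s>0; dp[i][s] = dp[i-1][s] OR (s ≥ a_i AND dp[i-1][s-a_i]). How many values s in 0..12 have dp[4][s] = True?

9

i\s   0   1   2   3   4   5   6   7   8   9  10  11  12
  0   T   F   F   F   F   F   F   F   F   F   F   F   F
  1   T   F   F   F   F   T   F   F   F   F   F   F   F
  2   T   F   F   F   F   T   F   F   F   T   F   F   F
  3   T   T   F   F   F   T   T   F   F   T   T   F   F
  4   T   T   F   F   F   T   T   T   F   T   T   T   T
  5   T   T   F   F   F   T   T   T   T   T   T   T   T
  6   T   T   T   T   F   T   T   T   T   T   T   T   T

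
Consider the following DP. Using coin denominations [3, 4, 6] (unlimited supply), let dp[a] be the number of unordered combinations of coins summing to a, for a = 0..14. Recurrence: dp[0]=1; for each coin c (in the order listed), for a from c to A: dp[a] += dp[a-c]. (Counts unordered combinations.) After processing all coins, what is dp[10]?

after  coin     0     1     2     3     4     5     6     7     8     9    10    11    12    13    14
          3     1     0     0     1     0     0     1     0     0     1     0     0     1     0     0
          4     1     0     0     1     1     0     1     1     1     1     1     1     2     1     1
          6     1     0     0     1     1     0     2     1     1     2     2     1     4     2     2

2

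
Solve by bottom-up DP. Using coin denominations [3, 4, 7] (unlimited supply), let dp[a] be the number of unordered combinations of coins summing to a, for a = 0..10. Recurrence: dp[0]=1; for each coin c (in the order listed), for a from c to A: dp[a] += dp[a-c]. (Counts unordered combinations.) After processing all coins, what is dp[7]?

after  coin     0     1     2     3     4     5     6     7     8     9    10
          3     1     0     0     1     0     0     1     0     0     1     0
          4     1     0     0     1     1     0     1     1     1     1     1
          7     1     0     0     1     1     0     1     2     1     1     2

2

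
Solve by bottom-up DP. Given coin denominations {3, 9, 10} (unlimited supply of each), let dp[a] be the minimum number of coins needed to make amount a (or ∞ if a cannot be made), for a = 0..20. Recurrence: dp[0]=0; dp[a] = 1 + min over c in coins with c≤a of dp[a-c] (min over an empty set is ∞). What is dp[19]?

2

 a  0  1  2  3  4  5  6  7  8  9 10 11 12 13 14 15 16 17 18 19 20
dp  0  -  -  1  -  -  2  -  -  1  1  -  2  2  -  3  3  -  2  2  2
(- denotes ∞ / unreachable)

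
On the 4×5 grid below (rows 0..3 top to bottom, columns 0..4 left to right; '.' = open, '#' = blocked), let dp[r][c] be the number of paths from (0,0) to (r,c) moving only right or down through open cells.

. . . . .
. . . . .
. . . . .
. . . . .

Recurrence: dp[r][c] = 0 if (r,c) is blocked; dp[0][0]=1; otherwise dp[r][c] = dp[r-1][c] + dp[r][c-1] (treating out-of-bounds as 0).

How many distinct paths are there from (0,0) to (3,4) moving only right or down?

r\c   0   1   2   3   4
  0   1   1   1   1   1
  1   1   2   3   4   5
  2   1   3   6  10  15
  3   1   4  10  20  35

35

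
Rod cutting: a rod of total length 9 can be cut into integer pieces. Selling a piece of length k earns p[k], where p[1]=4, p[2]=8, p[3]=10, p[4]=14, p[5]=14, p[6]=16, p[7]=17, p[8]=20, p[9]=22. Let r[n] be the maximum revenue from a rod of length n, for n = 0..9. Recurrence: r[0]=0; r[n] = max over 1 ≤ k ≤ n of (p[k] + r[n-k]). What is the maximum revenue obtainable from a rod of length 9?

36

   n    0    1    2    3    4    5    6    7    8    9
r[n]    0    4    8   12   16   20   24   28   32   36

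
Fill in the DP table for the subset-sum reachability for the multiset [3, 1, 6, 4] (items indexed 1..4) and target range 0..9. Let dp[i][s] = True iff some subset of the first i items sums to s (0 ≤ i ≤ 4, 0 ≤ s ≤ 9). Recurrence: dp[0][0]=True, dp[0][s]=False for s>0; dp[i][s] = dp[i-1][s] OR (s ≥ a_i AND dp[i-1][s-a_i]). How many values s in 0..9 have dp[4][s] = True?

i\s   0   1   2   3   4   5   6   7   8   9
  0   T   F   F   F   F   F   F   F   F   F
  1   T   F   F   T   F   F   F   F   F   F
  2   T   T   F   T   T   F   F   F   F   F
  3   T   T   F   T   T   F   T   T   F   T
  4   T   T   F   T   T   T   T   T   T   T

9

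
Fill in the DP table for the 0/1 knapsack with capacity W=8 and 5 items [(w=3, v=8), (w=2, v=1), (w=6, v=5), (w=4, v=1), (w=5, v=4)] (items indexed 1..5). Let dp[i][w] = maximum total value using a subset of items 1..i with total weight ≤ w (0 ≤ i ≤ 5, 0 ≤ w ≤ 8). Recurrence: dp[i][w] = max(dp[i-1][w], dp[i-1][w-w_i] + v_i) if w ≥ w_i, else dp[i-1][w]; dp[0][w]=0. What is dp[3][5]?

i\w   0   1   2   3   4   5   6   7   8
  0   0   0   0   0   0   0   0   0   0
  1   0   0   0   8   8   8   8   8   8
  2   0   0   1   8   8   9   9   9   9
  3   0   0   1   8   8   9   9   9   9
  4   0   0   1   8   8   9   9   9   9
  5   0   0   1   8   8   9   9   9  12

9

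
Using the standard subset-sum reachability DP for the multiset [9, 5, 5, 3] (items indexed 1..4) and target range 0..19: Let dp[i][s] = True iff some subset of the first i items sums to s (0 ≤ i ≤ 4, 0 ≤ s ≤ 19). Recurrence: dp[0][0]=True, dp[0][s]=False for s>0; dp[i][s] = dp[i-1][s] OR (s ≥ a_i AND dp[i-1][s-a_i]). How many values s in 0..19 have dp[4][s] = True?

i\s   0   1   2   3   4   5   6   7   8   9  10  11  12  13  14  15  16  17  18  19
  0   T   F   F   F   F   F   F   F   F   F   F   F   F   F   F   F   F   F   F   F
  1   T   F   F   F   F   F   F   F   F   T   F   F   F   F   F   F   F   F   F   F
  2   T   F   F   F   F   T   F   F   F   T   F   F   F   F   T   F   F   F   F   F
  3   T   F   F   F   F   T   F   F   F   T   T   F   F   F   T   F   F   F   F   T
  4   T   F   F   T   F   T   F   F   T   T   T   F   T   T   T   F   F   T   F   T

11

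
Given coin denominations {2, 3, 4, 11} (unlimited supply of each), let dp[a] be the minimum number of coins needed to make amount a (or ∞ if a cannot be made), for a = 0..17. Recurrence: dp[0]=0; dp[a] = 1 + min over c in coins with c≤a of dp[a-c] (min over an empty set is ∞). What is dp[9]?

3

 a  0  1  2  3  4  5  6  7  8  9 10 11 12 13 14 15 16 17
dp  0  -  1  1  1  2  2  2  2  3  3  1  3  2  2  2  3  3
(- denotes ∞ / unreachable)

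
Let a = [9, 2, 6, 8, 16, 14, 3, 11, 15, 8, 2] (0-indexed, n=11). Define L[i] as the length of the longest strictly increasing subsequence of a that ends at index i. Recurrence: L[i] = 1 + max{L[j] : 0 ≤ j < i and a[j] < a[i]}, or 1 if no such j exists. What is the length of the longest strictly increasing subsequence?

5

   i    0    1    2    3    4    5    6    7    8    9   10
a[i]    9    2    6    8   16   14    3   11   15    8    2
L[i]    1    1    2    3    4    4    2    4    5    3    1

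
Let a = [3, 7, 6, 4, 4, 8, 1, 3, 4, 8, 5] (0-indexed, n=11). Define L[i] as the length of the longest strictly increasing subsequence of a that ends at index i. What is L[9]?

4

   i    0    1    2    3    4    5    6    7    8    9   10
a[i]    3    7    6    4    4    8    1    3    4    8    5
L[i]    1    2    2    2    2    3    1    2    3    4    4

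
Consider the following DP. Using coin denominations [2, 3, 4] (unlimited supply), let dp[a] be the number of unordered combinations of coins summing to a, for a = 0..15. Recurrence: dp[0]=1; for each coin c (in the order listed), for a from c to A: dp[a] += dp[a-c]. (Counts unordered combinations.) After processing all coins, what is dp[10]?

5

after  coin     0     1     2     3     4     5     6     7     8     9    10    11    12    13    14    15
          2     1     0     1     0     1     0     1     0     1     0     1     0     1     0     1     0
          3     1     0     1     1     1     1     2     1     2     2     2     2     3     2     3     3
          4     1     0     1     1     2     1     3     2     4     3     5     4     7     5     8     7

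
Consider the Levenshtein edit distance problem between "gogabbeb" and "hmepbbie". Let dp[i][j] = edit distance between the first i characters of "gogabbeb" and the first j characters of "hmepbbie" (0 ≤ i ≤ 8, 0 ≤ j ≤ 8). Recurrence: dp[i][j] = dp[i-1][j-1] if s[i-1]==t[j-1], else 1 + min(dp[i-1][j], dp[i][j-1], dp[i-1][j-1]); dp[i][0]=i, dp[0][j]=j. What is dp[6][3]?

   ''  h  m  e  p  b  b  i  e
''  0  1  2  3  4  5  6  7  8
 g  1  1  2  3  4  5  6  7  8
 o  2  2  2  3  4  5  6  7  8
 g  3  3  3  3  4  5  6  7  8
 a  4  4  4  4  4  5  6  7  8
 b  5  5  5  5  5  4  5  6  7
 b  6  6  6  6  6  5  4  5  6
 e  7  7  7  6  7  6  5  5  5
 b  8  8  8  7  7  7  6  6  6

6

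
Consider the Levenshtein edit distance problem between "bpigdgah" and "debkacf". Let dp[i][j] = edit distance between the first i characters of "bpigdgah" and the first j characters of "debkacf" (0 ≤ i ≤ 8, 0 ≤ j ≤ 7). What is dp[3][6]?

   ''  d  e  b  k  a  c  f
''  0  1  2  3  4  5  6  7
 b  1  1  2  2  3  4  5  6
 p  2  2  2  3  3  4  5  6
 i  3  3  3  3  4  4  5  6
 g  4  4  4  4  4  5  5  6
 d  5  4  5  5  5  5  6  6
 g  6  5  5  6  6  6  6  7
 a  7  6  6  6  7  6  7  7
 h  8  7  7  7  7  7  7  8

5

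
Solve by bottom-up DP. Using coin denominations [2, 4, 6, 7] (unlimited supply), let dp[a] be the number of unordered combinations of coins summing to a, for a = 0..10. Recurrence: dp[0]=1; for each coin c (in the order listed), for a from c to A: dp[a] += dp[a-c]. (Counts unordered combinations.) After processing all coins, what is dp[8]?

4

after  coin     0     1     2     3     4     5     6     7     8     9    10
          2     1     0     1     0     1     0     1     0     1     0     1
          4     1     0     1     0     2     0     2     0     3     0     3
          6     1     0     1     0     2     0     3     0     4     0     5
          7     1     0     1     0     2     0     3     1     4     1     5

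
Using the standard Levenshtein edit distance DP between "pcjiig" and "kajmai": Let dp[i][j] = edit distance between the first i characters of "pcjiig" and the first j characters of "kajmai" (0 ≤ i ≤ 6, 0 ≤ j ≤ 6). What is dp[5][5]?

4

   ''  k  a  j  m  a  i
''  0  1  2  3  4  5  6
 p  1  1  2  3  4  5  6
 c  2  2  2  3  4  5  6
 j  3  3  3  2  3  4  5
 i  4  4  4  3  3  4  4
 i  5  5  5  4  4  4  4
 g  6  6  6  5  5  5  5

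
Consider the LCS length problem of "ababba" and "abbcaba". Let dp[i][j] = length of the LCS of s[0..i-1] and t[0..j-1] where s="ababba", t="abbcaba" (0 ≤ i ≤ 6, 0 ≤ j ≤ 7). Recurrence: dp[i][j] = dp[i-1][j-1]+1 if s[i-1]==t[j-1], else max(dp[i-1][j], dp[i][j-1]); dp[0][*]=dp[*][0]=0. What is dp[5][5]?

   ''  a  b  b  c  a  b  a
''  0  0  0  0  0  0  0  0
 a  0  1  1  1  1  1  1  1
 b  0  1  2  2  2  2  2  2
 a  0  1  2  2  2  3  3  3
 b  0  1  2  3  3  3  4  4
 b  0  1  2  3  3  3  4  4
 a  0  1  2  3  3  4  4  5

3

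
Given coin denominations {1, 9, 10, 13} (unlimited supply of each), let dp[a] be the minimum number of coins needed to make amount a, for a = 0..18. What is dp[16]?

4

 a  0  1  2  3  4  5  6  7  8  9 10 11 12 13 14 15 16 17 18
dp  0  1  2  3  4  5  6  7  8  1  1  2  3  1  2  3  4  5  2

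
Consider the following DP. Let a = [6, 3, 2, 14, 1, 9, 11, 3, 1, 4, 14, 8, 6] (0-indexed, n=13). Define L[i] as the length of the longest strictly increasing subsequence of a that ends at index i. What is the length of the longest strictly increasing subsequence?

   i    0    1    2    3    4    5    6    7    8    9   10   11   12
a[i]    6    3    2   14    1    9   11    3    1    4   14    8    6
L[i]    1    1    1    2    1    2    3    2    1    3    4    4    4

4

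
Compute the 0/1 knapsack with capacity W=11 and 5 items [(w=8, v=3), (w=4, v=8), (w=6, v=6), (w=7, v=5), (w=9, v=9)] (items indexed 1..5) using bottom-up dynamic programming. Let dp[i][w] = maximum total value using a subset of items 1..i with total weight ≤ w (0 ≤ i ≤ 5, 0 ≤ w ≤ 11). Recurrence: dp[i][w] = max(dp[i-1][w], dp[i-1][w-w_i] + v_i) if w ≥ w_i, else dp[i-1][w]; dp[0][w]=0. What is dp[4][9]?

i\w   0   1   2   3   4   5   6   7   8   9  10  11
  0   0   0   0   0   0   0   0   0   0   0   0   0
  1   0   0   0   0   0   0   0   0   3   3   3   3
  2   0   0   0   0   8   8   8   8   8   8   8   8
  3   0   0   0   0   8   8   8   8   8   8  14  14
  4   0   0   0   0   8   8   8   8   8   8  14  14
  5   0   0   0   0   8   8   8   8   8   9  14  14

8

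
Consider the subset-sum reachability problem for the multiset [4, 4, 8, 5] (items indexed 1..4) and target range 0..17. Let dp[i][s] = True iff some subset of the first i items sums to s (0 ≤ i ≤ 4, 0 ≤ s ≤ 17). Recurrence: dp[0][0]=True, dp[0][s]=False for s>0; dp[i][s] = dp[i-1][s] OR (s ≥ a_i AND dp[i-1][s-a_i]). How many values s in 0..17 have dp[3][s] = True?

i\s   0   1   2   3   4   5   6   7   8   9  10  11  12  13  14  15  16  17
  0   T   F   F   F   F   F   F   F   F   F   F   F   F   F   F   F   F   F
  1   T   F   F   F   T   F   F   F   F   F   F   F   F   F   F   F   F   F
  2   T   F   F   F   T   F   F   F   T   F   F   F   F   F   F   F   F   F
  3   T   F   F   F   T   F   F   F   T   F   F   F   T   F   F   F   T   F
  4   T   F   F   F   T   T   F   F   T   T   F   F   T   T   F   F   T   T

5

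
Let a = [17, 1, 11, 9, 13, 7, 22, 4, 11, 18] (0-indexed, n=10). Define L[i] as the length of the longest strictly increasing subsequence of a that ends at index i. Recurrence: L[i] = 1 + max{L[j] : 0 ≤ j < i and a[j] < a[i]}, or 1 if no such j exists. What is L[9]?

   i    0    1    2    3    4    5    6    7    8    9
a[i]   17    1   11    9   13    7   22    4   11   18
L[i]    1    1    2    2    3    2    4    2    3    4

4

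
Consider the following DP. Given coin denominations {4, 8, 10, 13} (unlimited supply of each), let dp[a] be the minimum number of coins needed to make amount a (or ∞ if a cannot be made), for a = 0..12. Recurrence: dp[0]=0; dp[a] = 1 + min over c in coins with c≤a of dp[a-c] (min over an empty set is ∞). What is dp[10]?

1

 a  0  1  2  3  4  5  6  7  8  9 10 11 12
dp  0  -  -  -  1  -  -  -  1  -  1  -  2
(- denotes ∞ / unreachable)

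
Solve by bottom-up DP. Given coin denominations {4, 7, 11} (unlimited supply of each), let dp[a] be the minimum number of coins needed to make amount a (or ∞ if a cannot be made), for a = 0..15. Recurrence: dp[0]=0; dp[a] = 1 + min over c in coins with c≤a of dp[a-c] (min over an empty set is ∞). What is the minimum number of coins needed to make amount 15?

2

 a  0  1  2  3  4  5  6  7  8  9 10 11 12 13 14 15
dp  0  -  -  -  1  -  -  1  2  -  -  1  3  -  2  2
(- denotes ∞ / unreachable)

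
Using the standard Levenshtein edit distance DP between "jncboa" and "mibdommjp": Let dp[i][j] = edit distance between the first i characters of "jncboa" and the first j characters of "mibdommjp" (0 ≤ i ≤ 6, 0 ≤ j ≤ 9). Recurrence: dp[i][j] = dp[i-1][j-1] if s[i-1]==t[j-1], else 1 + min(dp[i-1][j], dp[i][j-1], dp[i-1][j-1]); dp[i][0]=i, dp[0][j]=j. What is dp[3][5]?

5

   ''  m  i  b  d  o  m  m  j  p
''  0  1  2  3  4  5  6  7  8  9
 j  1  1  2  3  4  5  6  7  7  8
 n  2  2  2  3  4  5  6  7  8  8
 c  3  3  3  3  4  5  6  7  8  9
 b  4  4  4  3  4  5  6  7  8  9
 o  5  5  5  4  4  4  5  6  7  8
 a  6  6  6  5  5  5  5  6  7  8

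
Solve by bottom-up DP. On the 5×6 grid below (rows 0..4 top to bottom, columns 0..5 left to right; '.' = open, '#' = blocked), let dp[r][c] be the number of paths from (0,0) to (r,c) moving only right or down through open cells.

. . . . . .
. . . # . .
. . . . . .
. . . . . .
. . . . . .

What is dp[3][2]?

r\c   0   1   2   3   4   5
  0   1   1   1   1   1   1
  1   1   2   3   0   1   2
  2   1   3   6   6   7   9
  3   1   4  10  16  23  32
  4   1   5  15  31  54  86

10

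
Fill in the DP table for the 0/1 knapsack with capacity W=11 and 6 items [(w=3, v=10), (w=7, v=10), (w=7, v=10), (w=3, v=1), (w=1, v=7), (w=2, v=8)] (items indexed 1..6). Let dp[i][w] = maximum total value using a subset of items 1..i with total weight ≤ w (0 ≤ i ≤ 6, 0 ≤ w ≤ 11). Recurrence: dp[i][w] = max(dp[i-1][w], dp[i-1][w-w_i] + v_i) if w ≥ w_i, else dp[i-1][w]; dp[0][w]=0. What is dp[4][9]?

i\w   0   1   2   3   4   5   6   7   8   9  10  11
  0   0   0   0   0   0   0   0   0   0   0   0   0
  1   0   0   0  10  10  10  10  10  10  10  10  10
  2   0   0   0  10  10  10  10  10  10  10  20  20
  3   0   0   0  10  10  10  10  10  10  10  20  20
  4   0   0   0  10  10  10  11  11  11  11  20  20
  5   0   7   7  10  17  17  17  18  18  18  20  27
  6   0   7   8  15  17  18  25  25  25  26  26  27

11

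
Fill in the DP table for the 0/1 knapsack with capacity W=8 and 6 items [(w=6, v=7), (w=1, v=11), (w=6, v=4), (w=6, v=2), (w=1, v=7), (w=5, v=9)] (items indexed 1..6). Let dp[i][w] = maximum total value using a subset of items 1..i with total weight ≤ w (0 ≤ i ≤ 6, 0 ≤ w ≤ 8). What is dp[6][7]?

i\w   0   1   2   3   4   5   6   7   8
  0   0   0   0   0   0   0   0   0   0
  1   0   0   0   0   0   0   7   7   7
  2   0  11  11  11  11  11  11  18  18
  3   0  11  11  11  11  11  11  18  18
  4   0  11  11  11  11  11  11  18  18
  5   0  11  18  18  18  18  18  18  25
  6   0  11  18  18  18  18  20  27  27

27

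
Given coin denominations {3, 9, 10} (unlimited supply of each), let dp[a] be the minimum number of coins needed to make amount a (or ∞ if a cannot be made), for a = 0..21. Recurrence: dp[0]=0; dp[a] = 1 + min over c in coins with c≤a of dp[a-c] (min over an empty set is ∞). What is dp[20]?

 a  0  1  2  3  4  5  6  7  8  9 10 11 12 13 14 15 16 17 18 19 20 21
dp  0  -  -  1  -  -  2  -  -  1  1  -  2  2  -  3  3  -  2  2  2  3
(- denotes ∞ / unreachable)

2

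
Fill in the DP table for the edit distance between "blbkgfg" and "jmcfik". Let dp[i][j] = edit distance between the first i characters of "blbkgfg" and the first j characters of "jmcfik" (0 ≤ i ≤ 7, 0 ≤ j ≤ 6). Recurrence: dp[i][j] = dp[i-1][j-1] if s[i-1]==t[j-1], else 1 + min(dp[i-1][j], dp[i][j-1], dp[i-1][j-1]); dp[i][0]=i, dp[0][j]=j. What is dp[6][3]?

   ''  j  m  c  f  i  k
''  0  1  2  3  4  5  6
 b  1  1  2  3  4  5  6
 l  2  2  2  3  4  5  6
 b  3  3  3  3  4  5  6
 k  4  4  4  4  4  5  5
 g  5  5  5  5  5  5  6
 f  6  6  6  6  5  6  6
 g  7  7  7  7  6  6  7

6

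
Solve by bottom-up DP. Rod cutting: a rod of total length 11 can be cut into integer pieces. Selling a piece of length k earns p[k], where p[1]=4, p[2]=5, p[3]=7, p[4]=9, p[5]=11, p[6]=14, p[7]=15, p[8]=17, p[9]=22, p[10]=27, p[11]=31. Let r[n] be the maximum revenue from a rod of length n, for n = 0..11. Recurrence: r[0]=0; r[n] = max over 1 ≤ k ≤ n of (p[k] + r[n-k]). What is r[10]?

   n    0    1    2    3    4    5    6    7    8    9   10   11
r[n]    0    4    8   12   16   20   24   28   32   36   40   44

40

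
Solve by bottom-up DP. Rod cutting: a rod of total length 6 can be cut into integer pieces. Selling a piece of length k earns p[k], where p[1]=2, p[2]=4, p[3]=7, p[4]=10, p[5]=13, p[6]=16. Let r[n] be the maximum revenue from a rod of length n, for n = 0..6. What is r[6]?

   n    0    1    2    3    4    5    6
r[n]    0    2    4    7   10   13   16

16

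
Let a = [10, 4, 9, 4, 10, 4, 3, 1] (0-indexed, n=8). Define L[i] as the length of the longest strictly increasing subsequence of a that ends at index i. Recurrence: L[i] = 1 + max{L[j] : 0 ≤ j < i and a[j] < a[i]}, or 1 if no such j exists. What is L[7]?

   i    0    1    2    3    4    5    6    7
a[i]   10    4    9    4   10    4    3    1
L[i]    1    1    2    1    3    1    1    1

1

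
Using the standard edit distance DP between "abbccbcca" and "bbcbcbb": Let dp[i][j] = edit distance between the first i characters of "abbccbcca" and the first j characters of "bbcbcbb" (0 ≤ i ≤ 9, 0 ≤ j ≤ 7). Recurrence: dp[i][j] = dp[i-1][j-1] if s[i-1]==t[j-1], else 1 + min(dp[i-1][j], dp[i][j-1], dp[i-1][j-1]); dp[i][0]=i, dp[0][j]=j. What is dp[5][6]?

3

   ''  b  b  c  b  c  b  b
''  0  1  2  3  4  5  6  7
 a  1  1  2  3  4  5  6  7
 b  2  1  1  2  3  4  5  6
 b  3  2  1  2  2  3  4  5
 c  4  3  2  1  2  2  3  4
 c  5  4  3  2  2  2  3  4
 b  6  5  4  3  2  3  2  3
 c  7  6  5  4  3  2  3  3
 c  8  7  6  5  4  3  3  4
 a  9  8  7  6  5  4  4  4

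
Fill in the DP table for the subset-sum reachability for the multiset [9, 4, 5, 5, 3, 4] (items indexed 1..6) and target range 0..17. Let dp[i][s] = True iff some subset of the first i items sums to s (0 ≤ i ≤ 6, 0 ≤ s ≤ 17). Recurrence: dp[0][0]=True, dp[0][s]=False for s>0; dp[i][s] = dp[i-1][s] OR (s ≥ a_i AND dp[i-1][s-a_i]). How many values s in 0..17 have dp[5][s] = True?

13

i\s   0   1   2   3   4   5   6   7   8   9  10  11  12  13  14  15  16  17
  0   T   F   F   F   F   F   F   F   F   F   F   F   F   F   F   F   F   F
  1   T   F   F   F   F   F   F   F   F   T   F   F   F   F   F   F   F   F
  2   T   F   F   F   T   F   F   F   F   T   F   F   F   T   F   F   F   F
  3   T   F   F   F   T   T   F   F   F   T   F   F   F   T   T   F   F   F
  4   T   F   F   F   T   T   F   F   F   T   T   F   F   T   T   F   F   F
  5   T   F   F   T   T   T   F   T   T   T   T   F   T   T   T   F   T   T
  6   T   F   F   T   T   T   F   T   T   T   T   T   T   T   T   F   T   T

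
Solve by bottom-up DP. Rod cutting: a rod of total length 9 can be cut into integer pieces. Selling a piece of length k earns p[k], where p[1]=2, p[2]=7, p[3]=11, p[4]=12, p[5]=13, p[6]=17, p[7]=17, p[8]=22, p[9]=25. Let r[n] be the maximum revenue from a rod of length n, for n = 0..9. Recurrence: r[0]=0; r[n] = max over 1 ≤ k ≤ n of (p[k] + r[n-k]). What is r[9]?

33

   n    0    1    2    3    4    5    6    7    8    9
r[n]    0    2    7   11   14   18   22   25   29   33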